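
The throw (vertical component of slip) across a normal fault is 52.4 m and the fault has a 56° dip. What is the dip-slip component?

dip-slip = throw / sin(dip) = 52.4 / sin(56°) = 63.2 m

63.2 m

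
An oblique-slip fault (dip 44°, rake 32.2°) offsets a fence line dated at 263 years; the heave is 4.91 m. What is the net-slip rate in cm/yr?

4.87 cm/yr

dip-slip = heave / cos(dip) = 4.91 / cos(44°) = 6.826 m
net slip = dip-slip / sin(rake) = 6.826 / sin(32.2°) = 12.81 m
rate = 12.81 m / 263 years = 0.0487 m/yr = 4.87 cm/yr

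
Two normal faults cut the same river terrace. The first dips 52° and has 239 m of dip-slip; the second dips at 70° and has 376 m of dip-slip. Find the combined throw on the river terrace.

throw_A = 239 × sin(52°) = 188.3 m
throw_B = 376 × sin(70°) = 353.3 m
total = 188.3 + 353.3 = 542 m

542 m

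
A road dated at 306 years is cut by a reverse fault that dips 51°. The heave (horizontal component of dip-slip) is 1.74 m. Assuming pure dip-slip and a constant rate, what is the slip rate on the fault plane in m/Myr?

9040 m/Myr

dip-slip = heave / cos(dip) = 1.74 m / cos(51°) = 2.765 m
rate = 2.765 m / 306 years = 0.00904 m/yr = 9040 m/Myr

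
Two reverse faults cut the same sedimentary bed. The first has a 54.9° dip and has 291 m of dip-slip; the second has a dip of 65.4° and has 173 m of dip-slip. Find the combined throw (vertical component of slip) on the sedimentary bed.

throw_A = 291 × sin(54.9°) = 238.1 m
throw_B = 173 × sin(65.4°) = 157.3 m
total = 238.1 + 157.3 = 395 m

395 m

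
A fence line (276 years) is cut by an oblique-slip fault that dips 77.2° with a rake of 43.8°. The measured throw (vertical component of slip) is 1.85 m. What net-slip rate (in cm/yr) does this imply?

0.993 cm/yr

dip-slip = throw / sin(dip) = 1.85 / sin(77.2°) = 1.897 m
net slip = dip-slip / sin(rake) = 1.897 / sin(43.8°) = 2.741 m
rate = 2.741 m / 276 years = 0.00993 m/yr = 0.993 cm/yr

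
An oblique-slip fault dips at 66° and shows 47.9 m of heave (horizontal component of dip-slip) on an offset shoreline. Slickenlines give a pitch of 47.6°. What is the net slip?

159 m

dip-slip = heave / cos(dip) = 47.9 / cos(66°) = 117.8 m
net slip = dip-slip / sin(rake) = 117.8 / sin(47.6°) = 159 m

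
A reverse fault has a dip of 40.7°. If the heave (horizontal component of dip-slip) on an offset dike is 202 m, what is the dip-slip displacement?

266 m

dip-slip = heave / cos(dip) = 202 / cos(40.7°) = 266 m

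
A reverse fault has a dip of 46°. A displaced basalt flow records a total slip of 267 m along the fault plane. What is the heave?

heave = dip-slip × cos(dip) = 267 m × cos(46°) = 185 m

185 m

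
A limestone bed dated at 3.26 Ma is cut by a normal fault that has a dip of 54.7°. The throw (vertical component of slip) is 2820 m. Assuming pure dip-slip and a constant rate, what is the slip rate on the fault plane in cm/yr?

dip-slip = throw / sin(dip) = 2820 m / sin(54.7°) = 3455 m
rate = 3455 m / 3.26 Ma = 0.00106 m/yr = 0.106 cm/yr

0.106 cm/yr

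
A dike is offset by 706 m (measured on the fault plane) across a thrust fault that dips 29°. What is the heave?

617 m

heave = dip-slip × cos(dip) = 706 m × cos(29°) = 617 m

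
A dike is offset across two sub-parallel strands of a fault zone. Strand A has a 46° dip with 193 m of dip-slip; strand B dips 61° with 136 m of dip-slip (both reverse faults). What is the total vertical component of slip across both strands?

258 m

throw_A = 193 × sin(46°) = 138.8 m
throw_B = 136 × sin(61°) = 118.9 m
total = 138.8 + 118.9 = 258 m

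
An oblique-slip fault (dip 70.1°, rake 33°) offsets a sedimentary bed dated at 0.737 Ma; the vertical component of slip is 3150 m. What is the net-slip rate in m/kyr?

8.35 m/kyr

dip-slip = throw / sin(dip) = 3150 / sin(70.1°) = 3350 m
net slip = dip-slip / sin(rake) = 3350 / sin(33°) = 6151 m
rate = 6151 m / 0.737 Ma = 0.00835 m/yr = 8.35 m/kyr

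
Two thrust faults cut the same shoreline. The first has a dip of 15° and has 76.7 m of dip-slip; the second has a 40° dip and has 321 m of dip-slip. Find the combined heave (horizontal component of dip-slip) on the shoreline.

320 m

heave_A = 76.7 × cos(15°) = 74.09 m
heave_B = 321 × cos(40°) = 245.9 m
total = 74.09 + 245.9 = 320 m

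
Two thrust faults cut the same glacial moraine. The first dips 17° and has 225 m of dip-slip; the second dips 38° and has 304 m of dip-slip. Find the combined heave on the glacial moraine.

heave_A = 225 × cos(17°) = 215.2 m
heave_B = 304 × cos(38°) = 239.6 m
total = 215.2 + 239.6 = 455 m

455 m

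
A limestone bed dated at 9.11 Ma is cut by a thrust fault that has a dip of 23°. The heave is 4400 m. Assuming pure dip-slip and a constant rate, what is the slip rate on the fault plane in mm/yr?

0.525 mm/yr

dip-slip = heave / cos(dip) = 4400 m / cos(23°) = 4780 m
rate = 4780 m / 9.11 Ma = 0.000525 m/yr = 0.525 mm/yr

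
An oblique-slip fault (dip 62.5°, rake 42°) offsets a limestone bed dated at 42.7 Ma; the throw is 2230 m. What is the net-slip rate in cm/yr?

dip-slip = throw / sin(dip) = 2230 / sin(62.5°) = 2514 m
net slip = dip-slip / sin(rake) = 2514 / sin(42°) = 3757 m
rate = 3757 m / 42.7 Ma = 0.0000880 m/yr = 0.00880 cm/yr

0.00880 cm/yr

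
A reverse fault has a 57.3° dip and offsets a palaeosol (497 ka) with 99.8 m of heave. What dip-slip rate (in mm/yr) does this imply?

0.372 mm/yr

dip-slip = heave / cos(dip) = 99.8 m / cos(57.3°) = 184.7 m
rate = 184.7 m / 497 ka = 0.000372 m/yr = 0.372 mm/yr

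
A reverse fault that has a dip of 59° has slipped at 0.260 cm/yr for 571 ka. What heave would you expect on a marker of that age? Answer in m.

dip-slip = rate × time = 0.260 cm/yr × 571 ka = 1485 m
heave = dip-slip × cos(dip) = 1485 × cos(59°) = 765 m

765 m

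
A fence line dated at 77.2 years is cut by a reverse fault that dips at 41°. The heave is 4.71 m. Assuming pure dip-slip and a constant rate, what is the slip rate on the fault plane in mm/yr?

80.8 mm/yr

dip-slip = heave / cos(dip) = 4.71 m / cos(41°) = 6.241 m
rate = 6.241 m / 77.2 years = 0.0808 m/yr = 80.8 mm/yr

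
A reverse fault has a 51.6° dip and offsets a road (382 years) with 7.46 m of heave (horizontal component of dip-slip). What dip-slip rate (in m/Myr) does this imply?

dip-slip = heave / cos(dip) = 7.46 m / cos(51.6°) = 12.01 m
rate = 12.01 m / 382 years = 0.0314 m/yr = 31400 m/Myr

31400 m/Myr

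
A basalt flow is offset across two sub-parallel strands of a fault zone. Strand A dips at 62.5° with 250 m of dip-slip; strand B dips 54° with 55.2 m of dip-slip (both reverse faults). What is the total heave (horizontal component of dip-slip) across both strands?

heave_A = 250 × cos(62.5°) = 115.4 m
heave_B = 55.2 × cos(54°) = 32.45 m
total = 115.4 + 32.45 = 148 m

148 m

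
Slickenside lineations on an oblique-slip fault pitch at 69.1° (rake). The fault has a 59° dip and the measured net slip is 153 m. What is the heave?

73.6 m

dip-slip = net slip × sin(rake) = 153 m × sin(69.1°) = 142.9 m
heave = dip-slip × cos(dip) = 142.9 × cos(59°) = 73.6 m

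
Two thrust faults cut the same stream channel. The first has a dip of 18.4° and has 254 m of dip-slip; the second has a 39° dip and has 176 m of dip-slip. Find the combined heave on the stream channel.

heave_A = 254 × cos(18.4°) = 241 m
heave_B = 176 × cos(39°) = 136.8 m
total = 241 + 136.8 = 378 m

378 m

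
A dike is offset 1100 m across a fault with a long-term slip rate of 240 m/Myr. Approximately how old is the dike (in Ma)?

age = offset / rate = 1100 m / (240 m/Myr) = 4.58e+06 yr = 4.58 Ma

4.58 Ma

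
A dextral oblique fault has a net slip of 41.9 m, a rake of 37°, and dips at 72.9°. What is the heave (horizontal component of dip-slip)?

dip-slip = net slip × sin(rake) = 41.9 m × sin(37°) = 25.22 m
heave = dip-slip × cos(dip) = 25.22 × cos(72.9°) = 7.41 m

7.41 m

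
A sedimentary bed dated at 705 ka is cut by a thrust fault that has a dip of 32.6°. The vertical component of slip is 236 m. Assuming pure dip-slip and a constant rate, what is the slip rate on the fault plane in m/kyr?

0.621 m/kyr

dip-slip = throw / sin(dip) = 236 m / sin(32.6°) = 438 m
rate = 438 m / 705 ka = 0.000621 m/yr = 0.621 m/kyr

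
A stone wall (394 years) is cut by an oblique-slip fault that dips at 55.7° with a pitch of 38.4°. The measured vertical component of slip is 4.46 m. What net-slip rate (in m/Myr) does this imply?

dip-slip = throw / sin(dip) = 4.46 / sin(55.7°) = 5.399 m
net slip = dip-slip / sin(rake) = 5.399 / sin(38.4°) = 8.692 m
rate = 8.692 m / 394 years = 0.0221 m/yr = 22100 m/Myr

22100 m/Myr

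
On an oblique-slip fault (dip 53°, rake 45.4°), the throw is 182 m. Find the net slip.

dip-slip = throw / sin(dip) = 182 / sin(53°) = 227.9 m
net slip = dip-slip / sin(rake) = 227.9 / sin(45.4°) = 320 m

320 m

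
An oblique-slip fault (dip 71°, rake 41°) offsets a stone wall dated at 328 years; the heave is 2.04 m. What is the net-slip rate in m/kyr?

dip-slip = heave / cos(dip) = 2.04 / cos(71°) = 6.266 m
net slip = dip-slip / sin(rake) = 6.266 / sin(41°) = 9.551 m
rate = 9.551 m / 328 years = 0.0291 m/yr = 29.1 m/kyr

29.1 m/kyr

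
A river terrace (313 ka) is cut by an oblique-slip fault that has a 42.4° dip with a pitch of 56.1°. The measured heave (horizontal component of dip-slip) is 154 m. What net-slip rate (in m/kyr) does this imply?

0.803 m/kyr

dip-slip = heave / cos(dip) = 154 / cos(42.4°) = 208.5 m
net slip = dip-slip / sin(rake) = 208.5 / sin(56.1°) = 251.3 m
rate = 251.3 m / 313 ka = 0.000803 m/yr = 0.803 m/kyr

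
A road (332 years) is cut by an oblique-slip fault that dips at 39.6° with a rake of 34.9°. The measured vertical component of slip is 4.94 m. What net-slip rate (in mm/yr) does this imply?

40.8 mm/yr

dip-slip = throw / sin(dip) = 4.94 / sin(39.6°) = 7.750 m
net slip = dip-slip / sin(rake) = 7.750 / sin(34.9°) = 13.55 m
rate = 13.55 m / 332 years = 0.0408 m/yr = 40.8 mm/yr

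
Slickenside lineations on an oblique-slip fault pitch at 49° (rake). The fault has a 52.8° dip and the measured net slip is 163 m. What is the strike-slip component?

strike-slip = net slip × cos(rake) = 163 m × cos(49°) = 107 m

107 m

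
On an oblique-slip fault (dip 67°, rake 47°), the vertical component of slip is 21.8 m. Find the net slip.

dip-slip = throw / sin(dip) = 21.8 / sin(67°) = 23.68 m
net slip = dip-slip / sin(rake) = 23.68 / sin(47°) = 32.4 m

32.4 m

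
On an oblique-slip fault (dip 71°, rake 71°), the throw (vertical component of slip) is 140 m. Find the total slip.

157 m

dip-slip = throw / sin(dip) = 140 / sin(71°) = 148.1 m
net slip = dip-slip / sin(rake) = 148.1 / sin(71°) = 157 m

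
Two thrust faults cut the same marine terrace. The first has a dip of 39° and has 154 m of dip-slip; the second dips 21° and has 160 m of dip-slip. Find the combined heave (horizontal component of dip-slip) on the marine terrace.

269 m

heave_A = 154 × cos(39°) = 119.7 m
heave_B = 160 × cos(21°) = 149.4 m
total = 119.7 + 149.4 = 269 m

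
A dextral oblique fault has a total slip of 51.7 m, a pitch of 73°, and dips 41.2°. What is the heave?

dip-slip = net slip × sin(rake) = 51.7 m × sin(73°) = 49.44 m
heave = dip-slip × cos(dip) = 49.44 × cos(41.2°) = 37.2 m

37.2 m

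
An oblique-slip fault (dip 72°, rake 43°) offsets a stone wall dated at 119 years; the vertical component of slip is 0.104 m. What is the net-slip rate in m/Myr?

dip-slip = throw / sin(dip) = 0.104 / sin(72°) = 0.1094 m
net slip = dip-slip / sin(rake) = 0.1094 / sin(43°) = 0.1603 m
rate = 0.1603 m / 119 years = 0.00135 m/yr = 1350 m/Myr

1350 m/Myr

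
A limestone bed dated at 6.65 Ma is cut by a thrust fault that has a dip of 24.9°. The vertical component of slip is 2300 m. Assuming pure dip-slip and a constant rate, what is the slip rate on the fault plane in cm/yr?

dip-slip = throw / sin(dip) = 2300 m / sin(24.9°) = 5463 m
rate = 5463 m / 6.65 Ma = 0.000821 m/yr = 0.0821 cm/yr

0.0821 cm/yr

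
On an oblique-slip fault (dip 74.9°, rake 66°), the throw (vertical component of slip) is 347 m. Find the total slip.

393 m

dip-slip = throw / sin(dip) = 347 / sin(74.9°) = 359.4 m
net slip = dip-slip / sin(rake) = 359.4 / sin(66°) = 393 m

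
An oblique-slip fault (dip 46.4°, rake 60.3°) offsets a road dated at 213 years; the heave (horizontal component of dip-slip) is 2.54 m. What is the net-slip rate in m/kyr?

19.9 m/kyr

dip-slip = heave / cos(dip) = 2.54 / cos(46.4°) = 3.683 m
net slip = dip-slip / sin(rake) = 3.683 / sin(60.3°) = 4.240 m
rate = 4.240 m / 213 years = 0.0199 m/yr = 19.9 m/kyr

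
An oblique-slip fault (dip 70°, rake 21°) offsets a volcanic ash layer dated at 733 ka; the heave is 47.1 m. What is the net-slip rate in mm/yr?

dip-slip = heave / cos(dip) = 47.1 / cos(70°) = 137.7 m
net slip = dip-slip / sin(rake) = 137.7 / sin(21°) = 384.3 m
rate = 384.3 m / 733 ka = 0.000524 m/yr = 0.524 mm/yr

0.524 mm/yr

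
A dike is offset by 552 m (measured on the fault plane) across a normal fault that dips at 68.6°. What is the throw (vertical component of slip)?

throw = dip-slip × sin(dip) = 552 m × sin(68.6°) = 514 m

514 m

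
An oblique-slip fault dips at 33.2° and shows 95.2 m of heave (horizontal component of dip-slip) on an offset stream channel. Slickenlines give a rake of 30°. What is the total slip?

dip-slip = heave / cos(dip) = 95.2 / cos(33.2°) = 113.8 m
net slip = dip-slip / sin(rake) = 113.8 / sin(30°) = 228 m

228 m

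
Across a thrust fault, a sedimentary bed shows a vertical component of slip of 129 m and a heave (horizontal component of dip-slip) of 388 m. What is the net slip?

net slip = √(throw² + heave²) = √(129² + 388²) = 409 m

409 m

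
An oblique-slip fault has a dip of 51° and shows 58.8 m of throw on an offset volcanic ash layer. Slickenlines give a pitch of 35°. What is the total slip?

dip-slip = throw / sin(dip) = 58.8 / sin(51°) = 75.66 m
net slip = dip-slip / sin(rake) = 75.66 / sin(35°) = 132 m

132 m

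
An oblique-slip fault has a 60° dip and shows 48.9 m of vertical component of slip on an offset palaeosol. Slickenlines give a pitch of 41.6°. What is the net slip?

85 m

dip-slip = throw / sin(dip) = 48.9 / sin(60°) = 56.46 m
net slip = dip-slip / sin(rake) = 56.46 / sin(41.6°) = 85 m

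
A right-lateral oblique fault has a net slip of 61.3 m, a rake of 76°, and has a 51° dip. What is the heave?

37.4 m

dip-slip = net slip × sin(rake) = 61.3 m × sin(76°) = 59.48 m
heave = dip-slip × cos(dip) = 59.48 × cos(51°) = 37.4 m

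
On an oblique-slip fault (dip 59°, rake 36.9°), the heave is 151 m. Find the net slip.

488 m

dip-slip = heave / cos(dip) = 151 / cos(59°) = 293.2 m
net slip = dip-slip / sin(rake) = 293.2 / sin(36.9°) = 488 m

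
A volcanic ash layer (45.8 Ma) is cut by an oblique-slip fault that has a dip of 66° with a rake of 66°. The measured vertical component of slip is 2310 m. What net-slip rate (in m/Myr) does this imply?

60.4 m/Myr

dip-slip = throw / sin(dip) = 2310 / sin(66°) = 2529 m
net slip = dip-slip / sin(rake) = 2529 / sin(66°) = 2768 m
rate = 2768 m / 45.8 Ma = 0.0000604 m/yr = 60.4 m/Myr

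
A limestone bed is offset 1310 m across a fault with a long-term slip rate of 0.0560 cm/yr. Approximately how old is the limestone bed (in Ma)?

2.34 Ma

age = offset / rate = 1310 m / (0.0560 cm/yr) = 2.34e+06 yr = 2.34 Ma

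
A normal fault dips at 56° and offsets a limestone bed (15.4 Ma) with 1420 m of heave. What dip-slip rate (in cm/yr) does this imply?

dip-slip = heave / cos(dip) = 1420 m / cos(56°) = 2539 m
rate = 2539 m / 15.4 Ma = 0.000165 m/yr = 0.0165 cm/yr

0.0165 cm/yr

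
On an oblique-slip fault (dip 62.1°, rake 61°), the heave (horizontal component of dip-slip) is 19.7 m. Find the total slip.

dip-slip = heave / cos(dip) = 19.7 / cos(62.1°) = 42.10 m
net slip = dip-slip / sin(rake) = 42.10 / sin(61°) = 48.1 m

48.1 m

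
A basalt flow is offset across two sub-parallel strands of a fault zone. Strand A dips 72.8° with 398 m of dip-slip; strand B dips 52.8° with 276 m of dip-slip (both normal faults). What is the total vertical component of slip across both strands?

600 m

throw_A = 398 × sin(72.8°) = 380.2 m
throw_B = 276 × sin(52.8°) = 219.8 m
total = 380.2 + 219.8 = 600 m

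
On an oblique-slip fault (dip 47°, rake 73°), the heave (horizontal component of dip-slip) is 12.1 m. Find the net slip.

18.6 m

dip-slip = heave / cos(dip) = 12.1 / cos(47°) = 17.74 m
net slip = dip-slip / sin(rake) = 17.74 / sin(73°) = 18.6 m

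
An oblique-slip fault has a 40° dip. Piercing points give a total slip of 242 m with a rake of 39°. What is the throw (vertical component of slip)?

97.9 m

dip-slip = net slip × sin(rake) = 242 m × sin(39°) = 152.3 m
throw = dip-slip × sin(dip) = 152.3 × sin(40°) = 97.9 m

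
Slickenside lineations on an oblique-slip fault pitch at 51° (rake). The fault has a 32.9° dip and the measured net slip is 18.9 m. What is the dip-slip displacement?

dip-slip = net slip × sin(rake) = 18.9 m × sin(51°) = 14.7 m

14.7 m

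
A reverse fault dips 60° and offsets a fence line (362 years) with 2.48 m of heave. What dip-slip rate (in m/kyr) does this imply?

dip-slip = heave / cos(dip) = 2.48 m / cos(60°) = 4.960 m
rate = 4.960 m / 362 years = 0.0137 m/yr = 13.7 m/kyr

13.7 m/kyr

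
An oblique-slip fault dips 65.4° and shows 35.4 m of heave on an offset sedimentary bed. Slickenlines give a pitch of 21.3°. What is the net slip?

dip-slip = heave / cos(dip) = 35.4 / cos(65.4°) = 85.04 m
net slip = dip-slip / sin(rake) = 85.04 / sin(21.3°) = 234 m

234 m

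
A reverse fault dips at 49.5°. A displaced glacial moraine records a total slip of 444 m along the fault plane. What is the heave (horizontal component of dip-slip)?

288 m

heave = dip-slip × cos(dip) = 444 m × cos(49.5°) = 288 m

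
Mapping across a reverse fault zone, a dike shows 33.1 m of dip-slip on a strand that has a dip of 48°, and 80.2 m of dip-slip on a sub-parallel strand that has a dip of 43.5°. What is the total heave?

80.3 m

heave_A = 33.1 × cos(48°) = 22.15 m
heave_B = 80.2 × cos(43.5°) = 58.18 m
total = 22.15 + 58.18 = 80.3 m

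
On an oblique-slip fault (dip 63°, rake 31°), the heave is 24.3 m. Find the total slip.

104 m

dip-slip = heave / cos(dip) = 24.3 / cos(63°) = 53.53 m
net slip = dip-slip / sin(rake) = 53.53 / sin(31°) = 104 m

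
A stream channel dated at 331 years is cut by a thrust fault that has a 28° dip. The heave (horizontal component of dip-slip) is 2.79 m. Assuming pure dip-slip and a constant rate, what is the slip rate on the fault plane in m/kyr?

9.55 m/kyr

dip-slip = heave / cos(dip) = 2.79 m / cos(28°) = 3.160 m
rate = 3.160 m / 331 years = 0.00955 m/yr = 9.55 m/kyr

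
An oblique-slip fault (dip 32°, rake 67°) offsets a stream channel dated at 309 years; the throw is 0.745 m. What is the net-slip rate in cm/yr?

dip-slip = throw / sin(dip) = 0.745 / sin(32°) = 1.406 m
net slip = dip-slip / sin(rake) = 1.406 / sin(67°) = 1.527 m
rate = 1.527 m / 309 years = 0.00494 m/yr = 0.494 cm/yr

0.494 cm/yr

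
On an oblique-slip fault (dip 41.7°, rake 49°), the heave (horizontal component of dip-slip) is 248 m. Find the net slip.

440 m

dip-slip = heave / cos(dip) = 248 / cos(41.7°) = 332.2 m
net slip = dip-slip / sin(rake) = 332.2 / sin(49°) = 440 m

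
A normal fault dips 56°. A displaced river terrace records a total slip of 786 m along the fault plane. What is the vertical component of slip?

throw = dip-slip × sin(dip) = 786 m × sin(56°) = 652 m

652 m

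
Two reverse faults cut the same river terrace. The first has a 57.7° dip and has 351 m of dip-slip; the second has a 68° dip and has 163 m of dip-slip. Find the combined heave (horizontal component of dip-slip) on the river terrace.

249 m

heave_A = 351 × cos(57.7°) = 187.6 m
heave_B = 163 × cos(68°) = 61.06 m
total = 187.6 + 61.06 = 249 m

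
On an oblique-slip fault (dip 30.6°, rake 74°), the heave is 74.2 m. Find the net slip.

dip-slip = heave / cos(dip) = 74.2 / cos(30.6°) = 86.20 m
net slip = dip-slip / sin(rake) = 86.20 / sin(74°) = 89.7 m

89.7 m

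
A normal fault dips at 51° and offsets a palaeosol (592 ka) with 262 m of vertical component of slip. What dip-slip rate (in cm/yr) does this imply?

dip-slip = throw / sin(dip) = 262 m / sin(51°) = 337.1 m
rate = 337.1 m / 592 ka = 0.000569 m/yr = 0.0569 cm/yr

0.0569 cm/yr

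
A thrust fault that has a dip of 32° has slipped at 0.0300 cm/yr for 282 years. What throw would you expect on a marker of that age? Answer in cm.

dip-slip = rate × time = 0.0300 cm/yr × 282 years = 0.08460 m
throw = dip-slip × sin(dip) = 0.08460 × sin(32°) = 0.0448 m = 4.48 cm

4.48 cm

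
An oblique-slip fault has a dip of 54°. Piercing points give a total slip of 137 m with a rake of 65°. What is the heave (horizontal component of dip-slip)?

dip-slip = net slip × sin(rake) = 137 m × sin(65°) = 124.2 m
heave = dip-slip × cos(dip) = 124.2 × cos(54°) = 73 m

73 m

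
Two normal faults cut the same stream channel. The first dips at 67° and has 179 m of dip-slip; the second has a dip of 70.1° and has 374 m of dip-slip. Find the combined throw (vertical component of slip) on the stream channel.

516 m

throw_A = 179 × sin(67°) = 164.8 m
throw_B = 374 × sin(70.1°) = 351.7 m
total = 164.8 + 351.7 = 516 m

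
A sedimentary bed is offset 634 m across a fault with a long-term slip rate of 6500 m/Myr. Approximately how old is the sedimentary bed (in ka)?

age = offset / rate = 634 m / (6500 m/Myr) = 97500 yr = 97.5 ka

97.5 ka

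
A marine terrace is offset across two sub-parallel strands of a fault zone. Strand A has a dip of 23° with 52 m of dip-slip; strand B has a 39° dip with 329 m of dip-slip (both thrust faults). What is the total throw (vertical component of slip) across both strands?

throw_A = 52 × sin(23°) = 20.32 m
throw_B = 329 × sin(39°) = 207 m
total = 20.32 + 207 = 227 m

227 m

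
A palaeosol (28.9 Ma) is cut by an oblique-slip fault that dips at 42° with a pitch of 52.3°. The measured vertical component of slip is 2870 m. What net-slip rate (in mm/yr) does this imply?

0.188 mm/yr

dip-slip = throw / sin(dip) = 2870 / sin(42°) = 4289 m
net slip = dip-slip / sin(rake) = 4289 / sin(52.3°) = 5421 m
rate = 5421 m / 28.9 Ma = 0.000188 m/yr = 0.188 mm/yr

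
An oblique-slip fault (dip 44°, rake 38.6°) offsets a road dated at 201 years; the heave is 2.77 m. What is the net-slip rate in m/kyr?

30.7 m/kyr

dip-slip = heave / cos(dip) = 2.77 / cos(44°) = 3.851 m
net slip = dip-slip / sin(rake) = 3.851 / sin(38.6°) = 6.172 m
rate = 6.172 m / 201 years = 0.0307 m/yr = 30.7 m/kyr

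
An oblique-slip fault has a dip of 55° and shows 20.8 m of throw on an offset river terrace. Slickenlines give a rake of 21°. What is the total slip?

70.9 m

dip-slip = throw / sin(dip) = 20.8 / sin(55°) = 25.39 m
net slip = dip-slip / sin(rake) = 25.39 / sin(21°) = 70.9 m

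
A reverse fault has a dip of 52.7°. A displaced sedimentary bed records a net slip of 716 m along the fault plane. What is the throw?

570 m

throw = dip-slip × sin(dip) = 716 m × sin(52.7°) = 570 m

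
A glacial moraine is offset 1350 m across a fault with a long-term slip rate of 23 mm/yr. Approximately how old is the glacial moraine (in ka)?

58.7 ka

age = offset / rate = 1350 m / (23 mm/yr) = 58700 yr = 58.7 ka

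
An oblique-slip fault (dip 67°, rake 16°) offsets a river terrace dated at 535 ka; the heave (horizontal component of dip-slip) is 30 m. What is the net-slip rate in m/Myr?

521 m/Myr

dip-slip = heave / cos(dip) = 30 / cos(67°) = 76.78 m
net slip = dip-slip / sin(rake) = 76.78 / sin(16°) = 278.6 m
rate = 278.6 m / 535 ka = 0.000521 m/yr = 521 m/Myr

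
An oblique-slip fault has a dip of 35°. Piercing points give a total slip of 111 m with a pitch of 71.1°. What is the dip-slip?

dip-slip = net slip × sin(rake) = 111 m × sin(71.1°) = 105 m

105 m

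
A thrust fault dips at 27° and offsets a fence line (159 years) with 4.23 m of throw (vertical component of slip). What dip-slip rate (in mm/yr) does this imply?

58.6 mm/yr

dip-slip = throw / sin(dip) = 4.23 m / sin(27°) = 9.317 m
rate = 9.317 m / 159 years = 0.0586 m/yr = 58.6 mm/yr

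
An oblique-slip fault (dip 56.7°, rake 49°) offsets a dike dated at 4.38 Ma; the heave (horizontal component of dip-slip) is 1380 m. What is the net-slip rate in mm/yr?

0.760 mm/yr

dip-slip = heave / cos(dip) = 1380 / cos(56.7°) = 2514 m
net slip = dip-slip / sin(rake) = 2514 / sin(49°) = 3330 m
rate = 3330 m / 4.38 Ma = 0.000760 m/yr = 0.760 mm/yr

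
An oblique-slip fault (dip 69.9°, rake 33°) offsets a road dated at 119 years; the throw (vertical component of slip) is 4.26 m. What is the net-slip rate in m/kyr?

dip-slip = throw / sin(dip) = 4.26 / sin(69.9°) = 4.536 m
net slip = dip-slip / sin(rake) = 4.536 / sin(33°) = 8.329 m
rate = 8.329 m / 119 years = 0.0700 m/yr = 70 m/kyr

70 m/kyr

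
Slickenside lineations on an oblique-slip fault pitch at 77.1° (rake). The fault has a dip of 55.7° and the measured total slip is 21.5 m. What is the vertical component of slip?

dip-slip = net slip × sin(rake) = 21.5 m × sin(77.1°) = 20.96 m
throw = dip-slip × sin(dip) = 20.96 × sin(55.7°) = 17.3 m

17.3 m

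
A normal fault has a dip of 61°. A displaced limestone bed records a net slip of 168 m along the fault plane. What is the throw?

throw = dip-slip × sin(dip) = 168 m × sin(61°) = 147 m

147 m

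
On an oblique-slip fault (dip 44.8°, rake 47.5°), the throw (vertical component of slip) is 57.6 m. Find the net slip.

111 m

dip-slip = throw / sin(dip) = 57.6 / sin(44.8°) = 81.74 m
net slip = dip-slip / sin(rake) = 81.74 / sin(47.5°) = 111 m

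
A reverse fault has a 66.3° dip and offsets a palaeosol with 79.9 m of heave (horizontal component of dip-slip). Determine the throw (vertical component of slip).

throw = heave × tan(dip) = 79.9 × tan(66.3°) = 182 m

182 m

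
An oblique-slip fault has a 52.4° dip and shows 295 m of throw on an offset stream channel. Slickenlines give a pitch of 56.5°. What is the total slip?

447 m

dip-slip = throw / sin(dip) = 295 / sin(52.4°) = 372.3 m
net slip = dip-slip / sin(rake) = 372.3 / sin(56.5°) = 447 m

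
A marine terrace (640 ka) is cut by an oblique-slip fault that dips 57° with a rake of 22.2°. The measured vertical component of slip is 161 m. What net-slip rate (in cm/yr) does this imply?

dip-slip = throw / sin(dip) = 161 / sin(57°) = 192 m
net slip = dip-slip / sin(rake) = 192 / sin(22.2°) = 508.1 m
rate = 508.1 m / 640 ka = 0.000794 m/yr = 0.0794 cm/yr

0.0794 cm/yr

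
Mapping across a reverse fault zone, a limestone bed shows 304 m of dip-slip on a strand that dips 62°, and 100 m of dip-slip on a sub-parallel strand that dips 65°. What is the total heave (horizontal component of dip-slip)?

185 m

heave_A = 304 × cos(62°) = 142.7 m
heave_B = 100 × cos(65°) = 42.26 m
total = 142.7 + 42.26 = 185 m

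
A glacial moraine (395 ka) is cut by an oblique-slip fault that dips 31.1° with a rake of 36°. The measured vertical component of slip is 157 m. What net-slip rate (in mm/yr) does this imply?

1.31 mm/yr

dip-slip = throw / sin(dip) = 157 / sin(31.1°) = 303.9 m
net slip = dip-slip / sin(rake) = 303.9 / sin(36°) = 517.1 m
rate = 517.1 m / 395 ka = 0.00131 m/yr = 1.31 mm/yr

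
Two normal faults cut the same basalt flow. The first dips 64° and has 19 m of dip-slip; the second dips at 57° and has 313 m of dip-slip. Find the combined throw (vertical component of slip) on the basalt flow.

280 m

throw_A = 19 × sin(64°) = 17.08 m
throw_B = 313 × sin(57°) = 262.5 m
total = 17.08 + 262.5 = 280 m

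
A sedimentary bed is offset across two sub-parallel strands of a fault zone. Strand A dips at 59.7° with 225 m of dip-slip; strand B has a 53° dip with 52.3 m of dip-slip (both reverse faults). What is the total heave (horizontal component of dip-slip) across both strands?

145 m

heave_A = 225 × cos(59.7°) = 113.5 m
heave_B = 52.3 × cos(53°) = 31.47 m
total = 113.5 + 31.47 = 145 m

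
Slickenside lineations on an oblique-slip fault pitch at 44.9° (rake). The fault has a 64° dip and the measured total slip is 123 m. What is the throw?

78 m

dip-slip = net slip × sin(rake) = 123 m × sin(44.9°) = 86.82 m
throw = dip-slip × sin(dip) = 86.82 × sin(64°) = 78 m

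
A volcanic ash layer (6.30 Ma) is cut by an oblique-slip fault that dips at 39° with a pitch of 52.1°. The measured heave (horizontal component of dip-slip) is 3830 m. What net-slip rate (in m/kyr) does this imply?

0.991 m/kyr

dip-slip = heave / cos(dip) = 3830 / cos(39°) = 4928 m
net slip = dip-slip / sin(rake) = 4928 / sin(52.1°) = 6246 m
rate = 6246 m / 6.30 Ma = 0.000991 m/yr = 0.991 m/kyr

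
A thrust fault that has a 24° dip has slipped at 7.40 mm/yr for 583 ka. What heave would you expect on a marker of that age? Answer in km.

3.94 km

dip-slip = rate × time = 7.40 mm/yr × 583 ka = 4314 m
heave = dip-slip × cos(dip) = 4314 × cos(24°) = 3940 m = 3.94 km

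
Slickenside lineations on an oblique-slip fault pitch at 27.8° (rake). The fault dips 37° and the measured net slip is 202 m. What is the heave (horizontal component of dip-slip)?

75.2 m

dip-slip = net slip × sin(rake) = 202 m × sin(27.8°) = 94.21 m
heave = dip-slip × cos(dip) = 94.21 × cos(37°) = 75.2 m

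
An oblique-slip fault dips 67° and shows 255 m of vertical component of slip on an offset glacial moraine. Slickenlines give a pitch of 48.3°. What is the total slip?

dip-slip = throw / sin(dip) = 255 / sin(67°) = 277 m
net slip = dip-slip / sin(rake) = 277 / sin(48.3°) = 371 m

371 m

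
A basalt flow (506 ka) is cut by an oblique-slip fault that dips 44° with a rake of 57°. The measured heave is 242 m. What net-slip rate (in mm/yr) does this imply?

dip-slip = heave / cos(dip) = 242 / cos(44°) = 336.4 m
net slip = dip-slip / sin(rake) = 336.4 / sin(57°) = 401.1 m
rate = 401.1 m / 506 ka = 0.000793 m/yr = 0.793 mm/yr

0.793 mm/yr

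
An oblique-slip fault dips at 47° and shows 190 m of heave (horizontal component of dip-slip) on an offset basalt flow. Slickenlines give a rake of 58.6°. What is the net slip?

326 m

dip-slip = heave / cos(dip) = 190 / cos(47°) = 278.6 m
net slip = dip-slip / sin(rake) = 278.6 / sin(58.6°) = 326 m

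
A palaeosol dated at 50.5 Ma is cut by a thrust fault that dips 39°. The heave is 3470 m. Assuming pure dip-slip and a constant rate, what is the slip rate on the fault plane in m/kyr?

dip-slip = heave / cos(dip) = 3470 m / cos(39°) = 4465 m
rate = 4465 m / 50.5 Ma = 0.0000884 m/yr = 0.0884 m/kyr

0.0884 m/kyr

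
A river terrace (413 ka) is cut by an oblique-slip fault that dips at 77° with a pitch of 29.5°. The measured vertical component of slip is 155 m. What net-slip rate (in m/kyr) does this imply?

dip-slip = throw / sin(dip) = 155 / sin(77°) = 159.1 m
net slip = dip-slip / sin(rake) = 159.1 / sin(29.5°) = 323 m
rate = 323 m / 413 ka = 0.000782 m/yr = 0.782 m/kyr

0.782 m/kyr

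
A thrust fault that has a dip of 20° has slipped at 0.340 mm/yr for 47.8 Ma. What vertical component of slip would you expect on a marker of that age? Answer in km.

5.56 km

dip-slip = rate × time = 0.340 mm/yr × 47.8 Ma = 16250 m
throw = dip-slip × sin(dip) = 16250 × sin(20°) = 5560 m = 5.56 km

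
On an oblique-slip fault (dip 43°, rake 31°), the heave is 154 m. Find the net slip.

dip-slip = heave / cos(dip) = 154 / cos(43°) = 210.6 m
net slip = dip-slip / sin(rake) = 210.6 / sin(31°) = 409 m

409 m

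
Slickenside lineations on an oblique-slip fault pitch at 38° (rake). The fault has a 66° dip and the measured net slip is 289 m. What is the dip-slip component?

178 m

dip-slip = net slip × sin(rake) = 289 m × sin(38°) = 178 m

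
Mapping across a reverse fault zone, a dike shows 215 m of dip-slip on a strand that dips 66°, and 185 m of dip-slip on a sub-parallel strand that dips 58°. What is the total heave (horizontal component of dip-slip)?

185 m

heave_A = 215 × cos(66°) = 87.45 m
heave_B = 185 × cos(58°) = 98.04 m
total = 87.45 + 98.04 = 185 m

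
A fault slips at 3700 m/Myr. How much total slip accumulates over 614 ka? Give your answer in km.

2.27 km

slip = rate × time = 3700 m/Myr × 614 ka = 2270 m = 2.27 km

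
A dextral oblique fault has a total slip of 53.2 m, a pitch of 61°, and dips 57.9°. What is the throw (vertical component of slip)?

39.4 m

dip-slip = net slip × sin(rake) = 53.2 m × sin(61°) = 46.53 m
throw = dip-slip × sin(dip) = 46.53 × sin(57.9°) = 39.4 m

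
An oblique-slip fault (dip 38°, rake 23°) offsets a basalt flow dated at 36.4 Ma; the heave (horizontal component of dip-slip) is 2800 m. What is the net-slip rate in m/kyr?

0.250 m/kyr

dip-slip = heave / cos(dip) = 2800 / cos(38°) = 3553 m
net slip = dip-slip / sin(rake) = 3553 / sin(23°) = 9094 m
rate = 9094 m / 36.4 Ma = 0.000250 m/yr = 0.250 m/kyr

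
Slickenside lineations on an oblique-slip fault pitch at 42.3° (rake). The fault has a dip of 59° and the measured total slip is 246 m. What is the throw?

142 m

dip-slip = net slip × sin(rake) = 246 m × sin(42.3°) = 165.6 m
throw = dip-slip × sin(dip) = 165.6 × sin(59°) = 142 m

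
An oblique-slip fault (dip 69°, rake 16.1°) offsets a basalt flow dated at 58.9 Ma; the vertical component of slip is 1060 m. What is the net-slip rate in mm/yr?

dip-slip = throw / sin(dip) = 1060 / sin(69°) = 1135 m
net slip = dip-slip / sin(rake) = 1135 / sin(16.1°) = 4094 m
rate = 4094 m / 58.9 Ma = 0.0000695 m/yr = 0.0695 mm/yr

0.0695 mm/yr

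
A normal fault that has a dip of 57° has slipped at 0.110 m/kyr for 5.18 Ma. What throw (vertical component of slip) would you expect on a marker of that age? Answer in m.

478 m

dip-slip = rate × time = 0.110 m/kyr × 5.18 Ma = 569.8 m
throw = dip-slip × sin(dip) = 569.8 × sin(57°) = 478 m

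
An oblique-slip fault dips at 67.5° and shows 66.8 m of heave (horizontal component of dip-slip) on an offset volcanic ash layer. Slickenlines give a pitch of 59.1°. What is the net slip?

203 m

dip-slip = heave / cos(dip) = 66.8 / cos(67.5°) = 174.6 m
net slip = dip-slip / sin(rake) = 174.6 / sin(59.1°) = 203 m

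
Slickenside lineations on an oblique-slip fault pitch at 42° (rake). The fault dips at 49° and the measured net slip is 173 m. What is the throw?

dip-slip = net slip × sin(rake) = 173 m × sin(42°) = 115.8 m
throw = dip-slip × sin(dip) = 115.8 × sin(49°) = 87.4 m

87.4 m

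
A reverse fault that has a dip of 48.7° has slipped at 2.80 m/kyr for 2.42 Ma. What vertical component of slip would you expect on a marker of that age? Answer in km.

5.09 km

dip-slip = rate × time = 2.80 m/kyr × 2.42 Ma = 6776 m
throw = dip-slip × sin(dip) = 6776 × sin(48.7°) = 5090 m = 5.09 km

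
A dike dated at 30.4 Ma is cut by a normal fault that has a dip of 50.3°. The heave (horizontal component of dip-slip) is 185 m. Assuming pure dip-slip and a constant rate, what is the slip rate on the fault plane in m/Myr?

9.53 m/Myr

dip-slip = heave / cos(dip) = 185 m / cos(50.3°) = 289.6 m
rate = 289.6 m / 30.4 Ma = 0.00000953 m/yr = 9.53 m/Myr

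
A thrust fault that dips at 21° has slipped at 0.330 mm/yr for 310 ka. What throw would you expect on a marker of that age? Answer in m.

dip-slip = rate × time = 0.330 mm/yr × 310 ka = 102.3 m
throw = dip-slip × sin(dip) = 102.3 × sin(21°) = 36.7 m

36.7 m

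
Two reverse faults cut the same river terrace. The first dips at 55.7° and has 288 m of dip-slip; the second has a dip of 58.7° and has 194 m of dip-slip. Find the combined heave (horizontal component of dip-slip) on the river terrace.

heave_A = 288 × cos(55.7°) = 162.3 m
heave_B = 194 × cos(58.7°) = 100.8 m
total = 162.3 + 100.8 = 263 m

263 m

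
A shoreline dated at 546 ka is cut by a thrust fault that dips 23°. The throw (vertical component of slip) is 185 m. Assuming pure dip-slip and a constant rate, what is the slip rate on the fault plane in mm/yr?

dip-slip = throw / sin(dip) = 185 m / sin(23°) = 473.5 m
rate = 473.5 m / 546 ka = 0.000867 m/yr = 0.867 mm/yr

0.867 mm/yr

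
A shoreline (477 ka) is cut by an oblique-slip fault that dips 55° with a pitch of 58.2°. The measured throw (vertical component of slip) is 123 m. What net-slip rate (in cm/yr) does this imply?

dip-slip = throw / sin(dip) = 123 / sin(55°) = 150.2 m
net slip = dip-slip / sin(rake) = 150.2 / sin(58.2°) = 176.7 m
rate = 176.7 m / 477 ka = 0.000370 m/yr = 0.0370 cm/yr

0.0370 cm/yr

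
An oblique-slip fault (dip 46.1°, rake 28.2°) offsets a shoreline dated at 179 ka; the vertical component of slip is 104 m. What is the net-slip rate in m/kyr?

dip-slip = throw / sin(dip) = 104 / sin(46.1°) = 144.3 m
net slip = dip-slip / sin(rake) = 144.3 / sin(28.2°) = 305.4 m
rate = 305.4 m / 179 ka = 0.00171 m/yr = 1.71 m/kyr

1.71 m/kyr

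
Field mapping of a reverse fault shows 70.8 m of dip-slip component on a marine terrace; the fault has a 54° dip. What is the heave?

heave = dip-slip × cos(dip) = 70.8 m × cos(54°) = 41.6 m

41.6 m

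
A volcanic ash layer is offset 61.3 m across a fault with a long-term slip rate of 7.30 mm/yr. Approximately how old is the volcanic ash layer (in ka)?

8.40 ka

age = offset / rate = 61.3 m / (7.30 mm/yr) = 8400 yr = 8.40 ka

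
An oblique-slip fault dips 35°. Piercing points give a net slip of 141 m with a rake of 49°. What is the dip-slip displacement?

106 m

dip-slip = net slip × sin(rake) = 141 m × sin(49°) = 106 m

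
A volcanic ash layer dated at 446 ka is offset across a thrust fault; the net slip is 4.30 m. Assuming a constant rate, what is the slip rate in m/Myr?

rate = 4.30 m / 446 ka = 0.00000964 m/yr = 9.64 m/Myr

9.64 m/Myr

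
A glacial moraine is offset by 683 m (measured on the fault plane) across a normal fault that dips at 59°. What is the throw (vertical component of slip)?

throw = dip-slip × sin(dip) = 683 m × sin(59°) = 585 m

585 m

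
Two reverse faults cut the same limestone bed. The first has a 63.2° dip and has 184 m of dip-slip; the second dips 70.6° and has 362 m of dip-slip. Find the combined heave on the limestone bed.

heave_A = 184 × cos(63.2°) = 82.96 m
heave_B = 362 × cos(70.6°) = 120.2 m
total = 82.96 + 120.2 = 203 m

203 m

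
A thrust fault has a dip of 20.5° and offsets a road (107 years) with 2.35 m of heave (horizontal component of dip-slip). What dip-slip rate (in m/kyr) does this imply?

dip-slip = heave / cos(dip) = 2.35 m / cos(20.5°) = 2.509 m
rate = 2.509 m / 107 years = 0.0234 m/yr = 23.4 m/kyr

23.4 m/kyr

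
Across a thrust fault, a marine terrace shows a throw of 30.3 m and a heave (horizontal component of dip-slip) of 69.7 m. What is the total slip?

76 m

net slip = √(throw² + heave²) = √(30.3² + 69.7²) = 76 m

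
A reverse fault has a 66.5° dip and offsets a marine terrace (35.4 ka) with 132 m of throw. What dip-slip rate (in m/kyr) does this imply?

dip-slip = throw / sin(dip) = 132 m / sin(66.5°) = 143.9 m
rate = 143.9 m / 35.4 ka = 0.00407 m/yr = 4.07 m/kyr

4.07 m/kyr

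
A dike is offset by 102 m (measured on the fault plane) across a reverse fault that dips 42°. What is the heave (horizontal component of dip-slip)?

heave = dip-slip × cos(dip) = 102 m × cos(42°) = 75.8 m

75.8 m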